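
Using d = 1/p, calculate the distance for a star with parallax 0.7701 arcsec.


d = 1/p = 1/0.7701 = 1.2985

1.2985 pc


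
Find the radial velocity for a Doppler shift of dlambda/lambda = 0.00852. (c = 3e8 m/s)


v = (dlambda/lambda) * c = 0.00852 * 3e8 = 2.556e+06

2.556e+06 m/s


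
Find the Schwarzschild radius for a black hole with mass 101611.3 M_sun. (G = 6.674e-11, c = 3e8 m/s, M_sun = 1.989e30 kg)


M = 101611.3 * 1.989e30 kg = 2.021048757e+35 kg. rs = 2GM/c^2 = 2 * 6.674e-11 * 2.021048757e+35 / (3e8)^2 = 2.997e+08

2.997e+08 m


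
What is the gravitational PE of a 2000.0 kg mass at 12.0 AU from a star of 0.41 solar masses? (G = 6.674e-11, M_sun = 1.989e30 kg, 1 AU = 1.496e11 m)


M = 0.41 * 1.989e30 kg = 8.1549e+29 kg; r = 12.0 AU * 1.496e11 m/AU = 1.7952e+12 m. U = -GM*m/r = -(6.674e-11 * 8.1549e+29 * 2000.0) / 1.7952e+12 = -6.063e+10

-6.063e+10 J


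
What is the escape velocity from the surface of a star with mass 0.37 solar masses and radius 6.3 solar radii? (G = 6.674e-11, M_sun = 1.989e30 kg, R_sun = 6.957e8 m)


M = 0.37 * 1.989e30 kg = 7.3593e+29 kg; R = 6.3 * 6.957e8 m = 4.38291e+09 m. v_esc = sqrt(2GM/R) = sqrt(2 * 6.674e-11 * 7.3593e+29 / 4.38291e+09) = 149708.0233

149708.0233 m/s


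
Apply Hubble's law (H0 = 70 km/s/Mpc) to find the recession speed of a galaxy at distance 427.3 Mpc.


v = H0 * d = 70 * 427.3 = 29911.0

29911.0 km/s


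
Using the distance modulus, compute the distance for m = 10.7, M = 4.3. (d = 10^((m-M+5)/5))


d = 10^((m - M + 5)/5) = 10^((10.7 - 4.3 + 5)/5) = 190.5461

190.5461 pc


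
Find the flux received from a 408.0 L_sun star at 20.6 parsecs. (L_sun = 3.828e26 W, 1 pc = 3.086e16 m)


F = L / (4*pi*d^2) = 1.562e+29 / (4*pi*(6.357e+17)^2) = 3.075e-08

3.075e-08 W/m^2


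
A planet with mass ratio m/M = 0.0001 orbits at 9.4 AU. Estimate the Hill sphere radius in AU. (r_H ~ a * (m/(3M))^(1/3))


r_H = a * (m/3M)^(1/3) = 9.4 * (0.0001/3)^(1/3) = 0.3025

0.3025 AU


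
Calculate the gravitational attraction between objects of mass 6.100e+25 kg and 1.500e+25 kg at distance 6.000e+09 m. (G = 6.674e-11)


F = G*m1*m2/r^2 = 6.674e-11 * 6.100e+25 * 1.500e+25 / (6.000e+09)^2 = 6.674e-11 * 9.150e+50 / 3.600e+19 = 1.696e+21

1.696e+21 N


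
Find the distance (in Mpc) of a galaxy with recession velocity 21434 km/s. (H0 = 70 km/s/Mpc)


d = v / H0 = 21434 / 70 = 306.2

306.2 Mpc


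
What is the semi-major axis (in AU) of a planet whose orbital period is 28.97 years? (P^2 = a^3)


a = P^(2/3) = 28.97^(2/3) = 9.4326

9.4326 AU


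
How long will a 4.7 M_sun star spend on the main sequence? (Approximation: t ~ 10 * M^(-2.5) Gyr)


t = 10 * M^(-2.5) = 10 * 4.7^(-2.5) = 0.2088

0.2088 Gyr


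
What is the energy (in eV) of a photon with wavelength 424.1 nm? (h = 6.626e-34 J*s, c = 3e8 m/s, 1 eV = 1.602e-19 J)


E = hc/lambda = 6.626e-34 * 3e8 / 4.241e-07 = 4.687e-19 J = 2.9258 eV

2.9258 eV


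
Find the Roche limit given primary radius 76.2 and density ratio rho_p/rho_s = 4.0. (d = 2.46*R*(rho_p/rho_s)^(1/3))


d_Roche = 2.46 * 76.2 * 4.0^(1/3) = 297.5615

297.5615


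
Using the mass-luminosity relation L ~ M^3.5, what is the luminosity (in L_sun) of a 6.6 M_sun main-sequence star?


L/L_sun = (M/M_sun)^3.5 = 6.6^3.5 = 738.5906

738.5906 L_sun


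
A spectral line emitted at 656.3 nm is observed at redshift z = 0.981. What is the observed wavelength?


lam_obs = lam_emit * (1 + z) = 656.3 * (1 + 0.981) = 1300.1303

1300.1303 nm


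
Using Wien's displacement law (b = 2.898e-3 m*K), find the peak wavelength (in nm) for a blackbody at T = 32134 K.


lam_max = b / T = 2.898e-3 / 32134 = 9.018e-08 m = 90.1849 nm

90.1849 nm


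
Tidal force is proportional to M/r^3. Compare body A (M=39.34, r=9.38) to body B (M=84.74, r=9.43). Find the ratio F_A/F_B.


Ratio = (M1/r1^3) / (M2/r2^3) = (39.34/9.38^3) / (84.74/9.43^3) = 0.4717

0.4717


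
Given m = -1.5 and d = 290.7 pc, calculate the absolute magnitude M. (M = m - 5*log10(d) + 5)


M = m - 5*log10(d) + 5 = -1.5 - 5*log10(290.7) + 5 = -8.8172

-8.8172


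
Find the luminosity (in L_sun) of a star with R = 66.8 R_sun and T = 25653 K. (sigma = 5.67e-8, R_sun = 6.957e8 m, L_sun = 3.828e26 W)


R = 66.8 * 6.957e8 m = 4.647276e+10 m. L = 4*pi*R^2*sigma*T^4 = 4*pi*(4.647276e+10)^2 * 5.67e-8 * 25653^4 = 6.66411525e+32 W. L/L_sun = 6.66411525e+32 / 3.828e26 = 1.741e+06

1.741e+06 L_sun


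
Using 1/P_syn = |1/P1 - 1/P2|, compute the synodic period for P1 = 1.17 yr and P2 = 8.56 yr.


1/P_syn = |1/P1 - 1/P2| = |1/1.17 - 1/8.56| => P_syn = 1.3552

1.3552 years


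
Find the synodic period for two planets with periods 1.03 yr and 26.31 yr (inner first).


1/P_syn = |1/P1 - 1/P2| = |1/1.03 - 1/26.31| => P_syn = 1.072

1.072 years


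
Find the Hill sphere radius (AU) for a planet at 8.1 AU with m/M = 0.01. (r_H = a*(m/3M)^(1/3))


r_H = a * (m/3M)^(1/3) = 8.1 * (0.01/3)^(1/3) = 1.21

1.21 AU


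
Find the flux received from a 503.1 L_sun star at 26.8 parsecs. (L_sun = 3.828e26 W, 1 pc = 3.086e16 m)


F = L / (4*pi*d^2) = 1.926e+29 / (4*pi*(8.270e+17)^2) = 2.241e-08

2.241e-08 W/m^2


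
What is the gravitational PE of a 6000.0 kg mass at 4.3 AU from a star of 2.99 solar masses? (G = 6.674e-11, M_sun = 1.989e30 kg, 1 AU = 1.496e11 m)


M = 2.99 * 1.989e30 kg = 5.94711e+30 kg; r = 4.3 AU * 1.496e11 m/AU = 6.4328e+11 m. U = -GM*m/r = -(6.674e-11 * 5.94711e+30 * 6000.0) / 6.4328e+11 = -3.702e+12

-3.702e+12 J


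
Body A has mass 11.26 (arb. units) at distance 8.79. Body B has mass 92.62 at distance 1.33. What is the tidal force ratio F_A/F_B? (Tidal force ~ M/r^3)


Ratio = (M1/r1^3) / (M2/r2^3) = (11.26/8.79^3) / (92.62/1.33^3) = 4.211e-04

4.211e-04


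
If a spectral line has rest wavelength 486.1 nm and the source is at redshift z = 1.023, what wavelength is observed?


lam_obs = lam_emit * (1 + z) = 486.1 * (1 + 1.023) = 983.3803

983.3803 nm


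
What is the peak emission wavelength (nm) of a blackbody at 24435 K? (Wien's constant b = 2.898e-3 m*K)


lam_max = b / T = 2.898e-3 / 24435 = 1.186e-07 m = 118.6004 nm

118.6004 nm


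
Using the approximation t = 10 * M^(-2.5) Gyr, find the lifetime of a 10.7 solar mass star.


t = 10 * M^(-2.5) = 10 * 10.7^(-2.5) = 0.0267

0.0267 Gyr


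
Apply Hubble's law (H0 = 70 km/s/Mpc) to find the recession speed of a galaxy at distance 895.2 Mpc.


v = H0 * d = 70 * 895.2 = 62664.0

62664.0 km/s


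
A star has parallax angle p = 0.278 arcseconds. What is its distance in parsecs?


d = 1/p = 1/0.278 = 3.5971

3.5971 pc


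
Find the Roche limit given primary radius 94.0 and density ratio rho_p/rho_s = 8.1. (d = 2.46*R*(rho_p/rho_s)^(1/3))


d_Roche = 2.46 * 94.0 * 8.1^(1/3) = 464.399

464.399


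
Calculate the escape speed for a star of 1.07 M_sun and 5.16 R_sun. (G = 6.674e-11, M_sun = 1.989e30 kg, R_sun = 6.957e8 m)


M = 1.07 * 1.989e30 kg = 2.12823e+30 kg; R = 5.16 * 6.957e8 m = 3.589812e+09 m. v_esc = sqrt(2GM/R) = sqrt(2 * 6.674e-11 * 2.12823e+30 / 3.589812e+09) = 281307.6398

281307.6398 m/s


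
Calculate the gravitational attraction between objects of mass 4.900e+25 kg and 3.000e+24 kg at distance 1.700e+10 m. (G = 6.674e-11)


F = G*m1*m2/r^2 = 6.674e-11 * 4.900e+25 * 3.000e+24 / (1.700e+10)^2 = 6.674e-11 * 1.470e+50 / 2.890e+20 = 3.395e+19

3.395e+19 N


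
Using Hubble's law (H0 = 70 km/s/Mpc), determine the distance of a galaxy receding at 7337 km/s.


d = v / H0 = 7337 / 70 = 104.8143

104.8143 Mpc


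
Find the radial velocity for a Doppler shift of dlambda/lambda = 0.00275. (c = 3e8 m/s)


v = (dlambda/lambda) * c = 0.00275 * 3e8 = 825000.0

825000.0 m/s


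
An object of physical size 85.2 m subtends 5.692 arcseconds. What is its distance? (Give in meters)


D = size / theta_rad, theta_rad = 5.692 * pi/(180*3600) = 2.760e-05, D = 3.087e+06

3.087e+06 m


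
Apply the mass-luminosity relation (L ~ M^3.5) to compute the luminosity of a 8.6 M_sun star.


L/L_sun = (M/M_sun)^3.5 = 8.6^3.5 = 1865.2823

1865.2823 L_sun


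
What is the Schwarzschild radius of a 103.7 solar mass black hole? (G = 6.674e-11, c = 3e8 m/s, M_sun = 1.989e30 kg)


M = 103.7 * 1.989e30 kg = 2.062593e+32 kg. rs = 2GM/c^2 = 2 * 6.674e-11 * 2.062593e+32 / (3e8)^2 = 305905.4596

305905.4596 m


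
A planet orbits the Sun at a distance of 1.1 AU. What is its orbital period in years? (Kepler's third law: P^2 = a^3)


P = a^(3/2) = 1.1^1.5 = 1.1537

1.1537 years


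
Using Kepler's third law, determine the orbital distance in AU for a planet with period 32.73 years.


a = P^(2/3) = 32.73^(2/3) = 10.2321

10.2321 AU


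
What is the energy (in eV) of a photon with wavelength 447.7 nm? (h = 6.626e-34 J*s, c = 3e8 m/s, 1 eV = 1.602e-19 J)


E = hc/lambda = 6.626e-34 * 3e8 / 4.477e-07 = 4.440e-19 J = 2.7716 eV

2.7716 eV


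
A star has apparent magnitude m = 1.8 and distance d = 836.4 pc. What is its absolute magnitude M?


M = m - 5*log10(d) + 5 = 1.8 - 5*log10(836.4) + 5 = -7.8121

-7.8121


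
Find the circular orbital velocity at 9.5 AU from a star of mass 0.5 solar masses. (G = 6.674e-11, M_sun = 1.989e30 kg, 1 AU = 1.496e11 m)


v = sqrt(GM/r) = sqrt(6.674e-11 * 9.945e+29 / 1.421e+12) = 6833.8886

6833.8886 m/s


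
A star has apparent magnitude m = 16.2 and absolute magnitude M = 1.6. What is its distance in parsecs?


d = 10^((m - M + 5)/5) = 10^((16.2 - 1.6 + 5)/5) = 8317.6377

8317.6377 pc


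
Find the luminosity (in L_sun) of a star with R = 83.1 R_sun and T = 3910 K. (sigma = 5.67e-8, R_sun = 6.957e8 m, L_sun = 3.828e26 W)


R = 83.1 * 6.957e8 m = 5.781267e+10 m. L = 4*pi*R^2*sigma*T^4 = 4*pi*(5.781267e+10)^2 * 5.67e-8 * 3910^4 = 5.566035947e+29 W. L/L_sun = 5.566035947e+29 / 3.828e26 = 1454.0324

1454.0324 L_sun


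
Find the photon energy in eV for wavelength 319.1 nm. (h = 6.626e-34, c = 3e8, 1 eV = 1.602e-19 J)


E = hc/lambda = 6.626e-34 * 3e8 / 3.191e-07 = 6.229e-19 J = 3.8885 eV

3.8885 eV


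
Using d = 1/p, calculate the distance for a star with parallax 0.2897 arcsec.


d = 1/p = 1/0.2897 = 3.4518

3.4518 pc


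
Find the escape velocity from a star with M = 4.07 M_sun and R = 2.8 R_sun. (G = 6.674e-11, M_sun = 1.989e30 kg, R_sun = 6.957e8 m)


M = 4.07 * 1.989e30 kg = 8.09523e+30 kg; R = 2.8 * 6.957e8 m = 1.94796e+09 m. v_esc = sqrt(2GM/R) = sqrt(2 * 6.674e-11 * 8.09523e+30 / 1.94796e+09) = 744788.0122

744788.0122 m/s


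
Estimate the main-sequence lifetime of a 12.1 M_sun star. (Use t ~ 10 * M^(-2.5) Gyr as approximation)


t = 10 * M^(-2.5) = 10 * 12.1^(-2.5) = 0.0196

0.0196 Gyr


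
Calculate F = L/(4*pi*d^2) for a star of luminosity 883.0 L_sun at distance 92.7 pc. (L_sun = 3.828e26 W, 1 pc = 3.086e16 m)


F = L / (4*pi*d^2) = 3.380e+29 / (4*pi*(2.861e+18)^2) = 3.287e-09

3.287e-09 W/m^2


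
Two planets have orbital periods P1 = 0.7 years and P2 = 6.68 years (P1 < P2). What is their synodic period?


1/P_syn = |1/P1 - 1/P2| = |1/0.7 - 1/6.68| => P_syn = 0.7819

0.7819 years


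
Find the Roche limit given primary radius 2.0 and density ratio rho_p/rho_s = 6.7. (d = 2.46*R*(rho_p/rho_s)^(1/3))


d_Roche = 2.46 * 2.0 * 6.7^(1/3) = 9.2752

9.2752


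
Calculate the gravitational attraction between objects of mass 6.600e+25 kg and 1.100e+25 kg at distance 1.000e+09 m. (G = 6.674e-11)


F = G*m1*m2/r^2 = 6.674e-11 * 6.600e+25 * 1.100e+25 / (1.000e+09)^2 = 6.674e-11 * 7.260e+50 / 1.000e+18 = 4.845e+22

4.845e+22 N


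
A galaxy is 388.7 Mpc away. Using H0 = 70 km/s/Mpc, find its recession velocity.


v = H0 * d = 70 * 388.7 = 27209.0

27209.0 km/s


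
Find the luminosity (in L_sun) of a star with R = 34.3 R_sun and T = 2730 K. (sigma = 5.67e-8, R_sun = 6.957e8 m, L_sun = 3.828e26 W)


R = 34.3 * 6.957e8 m = 2.386251e+10 m. L = 4*pi*R^2*sigma*T^4 = 4*pi*(2.386251e+10)^2 * 5.67e-8 * 2730^4 = 2.253594416e+28 W. L/L_sun = 2.253594416e+28 / 3.828e26 = 58.8713

58.8713 L_sun


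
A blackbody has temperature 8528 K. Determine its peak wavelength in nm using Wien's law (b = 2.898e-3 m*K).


lam_max = b / T = 2.898e-3 / 8528 = 3.398e-07 m = 339.8218 nm

339.8218 nm


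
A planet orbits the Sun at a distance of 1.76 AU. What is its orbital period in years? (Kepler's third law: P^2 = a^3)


P = a^(3/2) = 1.76^1.5 = 2.3349

2.3349 years


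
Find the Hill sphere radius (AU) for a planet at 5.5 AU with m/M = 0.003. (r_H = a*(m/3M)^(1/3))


r_H = a * (m/3M)^(1/3) = 5.5 * (0.003/3)^(1/3) = 0.55

0.55 AU


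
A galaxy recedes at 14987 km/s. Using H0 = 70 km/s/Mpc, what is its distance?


d = v / H0 = 14987 / 70 = 214.1

214.1 Mpc


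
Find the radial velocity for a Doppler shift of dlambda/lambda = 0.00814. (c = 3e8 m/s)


v = (dlambda/lambda) * c = 0.00814 * 3e8 = 2.442e+06

2.442e+06 m/s


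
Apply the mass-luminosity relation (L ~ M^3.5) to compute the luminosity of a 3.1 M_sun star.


L/L_sun = (M/M_sun)^3.5 = 3.1^3.5 = 52.4525

52.4525 L_sun


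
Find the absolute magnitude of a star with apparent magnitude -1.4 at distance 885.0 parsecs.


M = m - 5*log10(d) + 5 = -1.4 - 5*log10(885.0) + 5 = -11.1347

-11.1347


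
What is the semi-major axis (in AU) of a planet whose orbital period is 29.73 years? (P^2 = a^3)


a = P^(2/3) = 29.73^(2/3) = 9.5969

9.5969 AU


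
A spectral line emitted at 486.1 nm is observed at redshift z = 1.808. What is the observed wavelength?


lam_obs = lam_emit * (1 + z) = 486.1 * (1 + 1.808) = 1364.9688

1364.9688 nm


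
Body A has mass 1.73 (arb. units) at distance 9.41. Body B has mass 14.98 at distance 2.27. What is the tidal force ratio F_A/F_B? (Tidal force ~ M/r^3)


Ratio = (M1/r1^3) / (M2/r2^3) = (1.73/9.41^3) / (14.98/2.27^3) = 0.0016

0.0016


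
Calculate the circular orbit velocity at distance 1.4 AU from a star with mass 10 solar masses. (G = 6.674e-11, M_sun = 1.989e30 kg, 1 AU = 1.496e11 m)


v = sqrt(GM/r) = sqrt(6.674e-11 * 1.989e+31 / 2.094e+11) = 79612.393

79612.393 m/s


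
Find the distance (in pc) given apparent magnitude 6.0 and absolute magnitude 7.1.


d = 10^((m - M + 5)/5) = 10^((6.0 - 7.1 + 5)/5) = 6.0256

6.0256 pc


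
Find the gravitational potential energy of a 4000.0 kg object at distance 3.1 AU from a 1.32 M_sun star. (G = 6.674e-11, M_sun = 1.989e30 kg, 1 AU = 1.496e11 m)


M = 1.32 * 1.989e30 kg = 2.62548e+30 kg; r = 3.1 AU * 1.496e11 m/AU = 4.6376e+11 m. U = -GM*m/r = -(6.674e-11 * 2.62548e+30 * 4000.0) / 4.6376e+11 = -1.511e+12

-1.511e+12 J


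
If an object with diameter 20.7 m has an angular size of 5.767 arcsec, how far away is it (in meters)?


D = size / theta_rad, theta_rad = 5.767 * pi/(180*3600) = 2.796e-05, D = 740364.399

740364.399 m


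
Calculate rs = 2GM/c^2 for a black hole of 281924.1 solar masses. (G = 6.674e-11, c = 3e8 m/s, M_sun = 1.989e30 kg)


M = 281924.1 * 1.989e30 kg = 5.607470349e+35 kg. rs = 2GM/c^2 = 2 * 6.674e-11 * 5.607470349e+35 / (3e8)^2 = 8.317e+08

8.317e+08 m


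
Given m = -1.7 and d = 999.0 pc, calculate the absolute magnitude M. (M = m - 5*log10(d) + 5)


M = m - 5*log10(d) + 5 = -1.7 - 5*log10(999.0) + 5 = -11.6978

-11.6978


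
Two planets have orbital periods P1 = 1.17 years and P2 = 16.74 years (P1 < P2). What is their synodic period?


1/P_syn = |1/P1 - 1/P2| = |1/1.17 - 1/16.74| => P_syn = 1.2579

1.2579 years


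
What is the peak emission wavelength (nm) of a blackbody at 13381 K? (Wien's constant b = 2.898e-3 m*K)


lam_max = b / T = 2.898e-3 / 13381 = 2.166e-07 m = 216.5757 nm

216.5757 nm


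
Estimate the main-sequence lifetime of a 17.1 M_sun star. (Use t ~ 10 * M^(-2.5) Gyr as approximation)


t = 10 * M^(-2.5) = 10 * 17.1^(-2.5) = 0.0083

0.0083 Gyr


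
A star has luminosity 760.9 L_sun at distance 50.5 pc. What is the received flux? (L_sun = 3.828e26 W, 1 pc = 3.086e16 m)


F = L / (4*pi*d^2) = 2.913e+29 / (4*pi*(1.558e+18)^2) = 9.544e-09

9.544e-09 W/m^2


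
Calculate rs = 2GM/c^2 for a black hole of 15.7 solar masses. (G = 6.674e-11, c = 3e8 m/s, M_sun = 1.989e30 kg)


M = 15.7 * 1.989e30 kg = 3.12273e+31 kg. rs = 2GM/c^2 = 2 * 6.674e-11 * 3.12273e+31 / (3e8)^2 = 46313.5556

46313.5556 m


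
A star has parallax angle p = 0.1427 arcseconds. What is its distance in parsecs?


d = 1/p = 1/0.1427 = 7.0077

7.0077 pc


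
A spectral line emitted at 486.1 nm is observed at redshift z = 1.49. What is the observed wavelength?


lam_obs = lam_emit * (1 + z) = 486.1 * (1 + 1.49) = 1210.389

1210.389 nm


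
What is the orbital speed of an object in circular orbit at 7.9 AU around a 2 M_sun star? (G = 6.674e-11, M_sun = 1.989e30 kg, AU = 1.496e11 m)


v = sqrt(GM/r) = sqrt(6.674e-11 * 3.978e+30 / 1.182e+12) = 14988.085

14988.085 m/s


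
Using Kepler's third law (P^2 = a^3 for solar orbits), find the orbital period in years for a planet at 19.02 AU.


P = a^(3/2) = 19.02^1.5 = 82.9499

82.9499 years


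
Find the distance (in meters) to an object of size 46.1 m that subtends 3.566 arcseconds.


D = size / theta_rad, theta_rad = 3.566 * pi/(180*3600) = 1.729e-05, D = 2.667e+06

2.667e+06 m


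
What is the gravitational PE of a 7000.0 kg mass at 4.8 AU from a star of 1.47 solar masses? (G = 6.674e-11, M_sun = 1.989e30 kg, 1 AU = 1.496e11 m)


M = 1.47 * 1.989e30 kg = 2.92383e+30 kg; r = 4.8 AU * 1.496e11 m/AU = 7.1808e+11 m. U = -GM*m/r = -(6.674e-11 * 2.92383e+30 * 7000.0) / 7.1808e+11 = -1.902e+12

-1.902e+12 J


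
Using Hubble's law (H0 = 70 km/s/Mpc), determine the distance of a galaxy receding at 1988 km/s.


d = v / H0 = 1988 / 70 = 28.4

28.4 Mpc


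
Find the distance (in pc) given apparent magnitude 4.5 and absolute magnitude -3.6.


d = 10^((m - M + 5)/5) = 10^((4.5 - -3.6 + 5)/5) = 416.8694

416.8694 pc


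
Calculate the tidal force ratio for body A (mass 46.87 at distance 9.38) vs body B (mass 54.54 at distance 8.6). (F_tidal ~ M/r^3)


Ratio = (M1/r1^3) / (M2/r2^3) = (46.87/9.38^3) / (54.54/8.6^3) = 0.6623

0.6623


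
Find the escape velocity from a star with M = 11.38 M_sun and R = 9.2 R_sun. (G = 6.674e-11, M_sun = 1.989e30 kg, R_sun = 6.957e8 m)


M = 11.38 * 1.989e30 kg = 2.263482e+31 kg; R = 9.2 * 6.957e8 m = 6.40044e+09 m. v_esc = sqrt(2GM/R) = sqrt(2 * 6.674e-11 * 2.263482e+31 / 6.40044e+09) = 687055.3191

687055.3191 m/s


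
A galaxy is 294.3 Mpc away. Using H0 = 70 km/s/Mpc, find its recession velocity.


v = H0 * d = 70 * 294.3 = 20601.0

20601.0 km/s


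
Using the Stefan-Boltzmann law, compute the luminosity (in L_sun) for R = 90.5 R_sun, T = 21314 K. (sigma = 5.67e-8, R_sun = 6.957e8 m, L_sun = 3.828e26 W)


R = 90.5 * 6.957e8 m = 6.296085e+10 m. L = 4*pi*R^2*sigma*T^4 = 4*pi*(6.296085e+10)^2 * 5.67e-8 * 21314^4 = 5.828998369e+32 W. L/L_sun = 5.828998369e+32 / 3.828e26 = 1.523e+06

1.523e+06 L_sun


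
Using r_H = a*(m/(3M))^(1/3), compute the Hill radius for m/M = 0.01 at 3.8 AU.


r_H = a * (m/3M)^(1/3) = 3.8 * (0.01/3)^(1/3) = 0.5676

0.5676 AU


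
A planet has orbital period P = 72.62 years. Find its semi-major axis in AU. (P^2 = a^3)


a = P^(2/3) = 72.62^(2/3) = 17.4062

17.4062 AU


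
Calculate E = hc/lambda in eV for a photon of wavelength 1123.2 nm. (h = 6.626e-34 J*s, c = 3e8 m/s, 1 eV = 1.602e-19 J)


E = hc/lambda = 6.626e-34 * 3e8 / 1.123e-06 = 1.770e-19 J = 1.1047 eV

1.1047 eV


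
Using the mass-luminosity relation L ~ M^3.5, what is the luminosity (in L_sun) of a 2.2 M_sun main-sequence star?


L/L_sun = (M/M_sun)^3.5 = 2.2^3.5 = 15.7935

15.7935 L_sun


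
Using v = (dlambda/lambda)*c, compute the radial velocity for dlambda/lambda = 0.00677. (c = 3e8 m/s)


v = (dlambda/lambda) * c = 0.00677 * 3e8 = 2.031e+06

2.031e+06 m/s


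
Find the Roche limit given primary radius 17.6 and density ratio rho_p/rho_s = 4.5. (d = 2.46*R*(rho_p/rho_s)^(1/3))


d_Roche = 2.46 * 17.6 * 4.5^(1/3) = 71.4801

71.4801


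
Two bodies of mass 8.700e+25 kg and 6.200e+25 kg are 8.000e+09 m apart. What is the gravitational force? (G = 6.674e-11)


F = G*m1*m2/r^2 = 6.674e-11 * 8.700e+25 * 6.200e+25 / (8.000e+09)^2 = 6.674e-11 * 5.394e+51 / 6.400e+19 = 5.625e+21

5.625e+21 N


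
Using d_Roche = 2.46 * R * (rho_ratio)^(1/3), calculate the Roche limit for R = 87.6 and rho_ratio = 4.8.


d_Roche = 2.46 * 87.6 * 4.8^(1/3) = 363.5127

363.5127


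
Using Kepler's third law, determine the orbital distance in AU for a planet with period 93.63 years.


a = P^(2/3) = 93.63^(2/3) = 20.6194

20.6194 AU


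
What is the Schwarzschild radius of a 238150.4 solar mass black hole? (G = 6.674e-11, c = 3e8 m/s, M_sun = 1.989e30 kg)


M = 238150.4 * 1.989e30 kg = 4.736811456e+35 kg. rs = 2GM/c^2 = 2 * 6.674e-11 * 4.736811456e+35 / (3e8)^2 = 7.025e+08

7.025e+08 m


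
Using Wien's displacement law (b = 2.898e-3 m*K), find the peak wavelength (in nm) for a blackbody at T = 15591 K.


lam_max = b / T = 2.898e-3 / 15591 = 1.859e-07 m = 185.8765 nm

185.8765 nm


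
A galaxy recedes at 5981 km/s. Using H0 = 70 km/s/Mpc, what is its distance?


d = v / H0 = 5981 / 70 = 85.4429

85.4429 Mpc


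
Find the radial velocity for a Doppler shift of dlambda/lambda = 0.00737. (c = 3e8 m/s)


v = (dlambda/lambda) * c = 0.00737 * 3e8 = 2.211e+06

2.211e+06 m/s


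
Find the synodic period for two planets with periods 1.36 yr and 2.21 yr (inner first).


1/P_syn = |1/P1 - 1/P2| = |1/1.36 - 1/2.21| => P_syn = 3.536

3.536 years


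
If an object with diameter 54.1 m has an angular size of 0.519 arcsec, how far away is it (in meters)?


D = size / theta_rad, theta_rad = 0.519 * pi/(180*3600) = 2.516e-06, D = 2.150e+07

2.150e+07 m


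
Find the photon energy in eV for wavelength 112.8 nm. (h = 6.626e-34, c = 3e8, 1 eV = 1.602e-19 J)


E = hc/lambda = 6.626e-34 * 3e8 / 1.128e-07 = 1.762e-18 J = 11.0002 eV

11.0002 eV


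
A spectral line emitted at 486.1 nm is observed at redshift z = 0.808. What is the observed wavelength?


lam_obs = lam_emit * (1 + z) = 486.1 * (1 + 0.808) = 878.8688

878.8688 nm


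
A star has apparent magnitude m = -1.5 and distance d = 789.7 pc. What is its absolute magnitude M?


M = m - 5*log10(d) + 5 = -1.5 - 5*log10(789.7) + 5 = -10.9873

-10.9873


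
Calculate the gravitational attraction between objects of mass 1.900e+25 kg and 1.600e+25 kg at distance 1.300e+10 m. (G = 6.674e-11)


F = G*m1*m2/r^2 = 6.674e-11 * 1.900e+25 * 1.600e+25 / (1.300e+10)^2 = 6.674e-11 * 3.040e+50 / 1.690e+20 = 1.201e+20

1.201e+20 N


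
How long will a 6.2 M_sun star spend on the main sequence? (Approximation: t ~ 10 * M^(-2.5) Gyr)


t = 10 * M^(-2.5) = 10 * 6.2^(-2.5) = 0.1045

0.1045 Gyr


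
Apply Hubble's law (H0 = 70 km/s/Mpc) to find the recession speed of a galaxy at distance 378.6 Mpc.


v = H0 * d = 70 * 378.6 = 26502.0

26502.0 km/s


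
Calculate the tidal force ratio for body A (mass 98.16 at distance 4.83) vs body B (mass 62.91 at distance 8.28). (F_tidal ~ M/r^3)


Ratio = (M1/r1^3) / (M2/r2^3) = (98.16/4.83^3) / (62.91/8.28^3) = 7.8608

7.8608


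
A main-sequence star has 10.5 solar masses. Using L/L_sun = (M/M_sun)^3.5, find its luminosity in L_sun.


L/L_sun = (M/M_sun)^3.5 = 10.5^3.5 = 3751.1337

3751.1337 L_sun


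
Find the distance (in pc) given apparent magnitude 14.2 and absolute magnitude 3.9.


d = 10^((m - M + 5)/5) = 10^((14.2 - 3.9 + 5)/5) = 1148.1536

1148.1536 pc


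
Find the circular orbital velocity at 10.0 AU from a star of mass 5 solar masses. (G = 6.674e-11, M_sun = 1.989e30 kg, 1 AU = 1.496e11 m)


v = sqrt(GM/r) = sqrt(6.674e-11 * 9.945e+30 / 1.496e+12) = 21063.4593

21063.4593 m/s


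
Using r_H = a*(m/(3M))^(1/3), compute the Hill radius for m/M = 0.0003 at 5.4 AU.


r_H = a * (m/3M)^(1/3) = 5.4 * (0.0003/3)^(1/3) = 0.2506

0.2506 AU


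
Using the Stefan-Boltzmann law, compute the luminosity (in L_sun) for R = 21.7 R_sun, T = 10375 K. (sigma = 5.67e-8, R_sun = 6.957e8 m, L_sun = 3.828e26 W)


R = 21.7 * 6.957e8 m = 1.509669e+10 m. L = 4*pi*R^2*sigma*T^4 = 4*pi*(1.509669e+10)^2 * 5.67e-8 * 10375^4 = 1.881519912e+30 W. L/L_sun = 1.881519912e+30 / 3.828e26 = 4915.1513

4915.1513 L_sun


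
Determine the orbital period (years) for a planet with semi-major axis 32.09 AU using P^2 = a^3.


P = a^(3/2) = 32.09^1.5 = 181.7835

181.7835 years


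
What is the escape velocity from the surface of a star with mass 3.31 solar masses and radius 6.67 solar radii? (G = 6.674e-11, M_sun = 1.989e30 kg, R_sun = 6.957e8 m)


M = 3.31 * 1.989e30 kg = 6.58359e+30 kg; R = 6.67 * 6.957e8 m = 4.640319e+09 m. v_esc = sqrt(2GM/R) = sqrt(2 * 6.674e-11 * 6.58359e+30 / 4.640319e+09) = 435176.6341

435176.6341 m/s


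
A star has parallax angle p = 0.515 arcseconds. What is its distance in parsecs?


d = 1/p = 1/0.515 = 1.9417

1.9417 pc


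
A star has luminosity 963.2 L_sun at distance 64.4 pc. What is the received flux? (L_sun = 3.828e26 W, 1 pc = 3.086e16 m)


F = L / (4*pi*d^2) = 3.687e+29 / (4*pi*(1.987e+18)^2) = 7.429e-09

7.429e-09 W/m^2


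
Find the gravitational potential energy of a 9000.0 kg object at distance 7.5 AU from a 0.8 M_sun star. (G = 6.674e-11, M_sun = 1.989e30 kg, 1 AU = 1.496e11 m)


M = 0.8 * 1.989e30 kg = 1.5912e+30 kg; r = 7.5 AU * 1.496e11 m/AU = 1.122e+12 m. U = -GM*m/r = -(6.674e-11 * 1.5912e+30 * 9000.0) / 1.122e+12 = -8.518e+11

-8.518e+11 J


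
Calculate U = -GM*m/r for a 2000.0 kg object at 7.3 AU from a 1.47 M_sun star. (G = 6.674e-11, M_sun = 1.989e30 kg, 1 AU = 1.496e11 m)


M = 1.47 * 1.989e30 kg = 2.92383e+30 kg; r = 7.3 AU * 1.496e11 m/AU = 1.09208e+12 m. U = -GM*m/r = -(6.674e-11 * 2.92383e+30 * 2000.0) / 1.09208e+12 = -3.574e+11

-3.574e+11 J


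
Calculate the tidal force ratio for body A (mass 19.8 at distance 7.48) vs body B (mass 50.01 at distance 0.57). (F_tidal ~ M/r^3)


Ratio = (M1/r1^3) / (M2/r2^3) = (19.8/7.48^3) / (50.01/0.57^3) = 1.752e-04

1.752e-04


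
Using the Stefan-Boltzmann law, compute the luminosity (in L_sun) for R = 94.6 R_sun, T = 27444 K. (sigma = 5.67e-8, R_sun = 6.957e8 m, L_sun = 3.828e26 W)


R = 94.6 * 6.957e8 m = 6.581322e+10 m. L = 4*pi*R^2*sigma*T^4 = 4*pi*(6.581322e+10)^2 * 5.67e-8 * 27444^4 = 1.750688363e+33 W. L/L_sun = 1.750688363e+33 / 3.828e26 = 4.573e+06

4.573e+06 L_sun


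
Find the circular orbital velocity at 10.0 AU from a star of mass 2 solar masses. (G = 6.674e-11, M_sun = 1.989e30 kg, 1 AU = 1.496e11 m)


v = sqrt(GM/r) = sqrt(6.674e-11 * 3.978e+30 / 1.496e+12) = 13321.7014

13321.7014 m/s


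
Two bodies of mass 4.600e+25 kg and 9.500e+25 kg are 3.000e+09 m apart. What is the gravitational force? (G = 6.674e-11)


F = G*m1*m2/r^2 = 6.674e-11 * 4.600e+25 * 9.500e+25 / (3.000e+09)^2 = 6.674e-11 * 4.370e+51 / 9.000e+18 = 3.241e+22

3.241e+22 N


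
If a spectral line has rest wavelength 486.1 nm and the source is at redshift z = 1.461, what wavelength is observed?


lam_obs = lam_emit * (1 + z) = 486.1 * (1 + 1.461) = 1196.2921

1196.2921 nm


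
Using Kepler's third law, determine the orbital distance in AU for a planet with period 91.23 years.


a = P^(2/3) = 91.23^(2/3) = 20.2656

20.2656 AU


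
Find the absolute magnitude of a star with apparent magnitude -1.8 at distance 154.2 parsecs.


M = m - 5*log10(d) + 5 = -1.8 - 5*log10(154.2) + 5 = -7.7404

-7.7404


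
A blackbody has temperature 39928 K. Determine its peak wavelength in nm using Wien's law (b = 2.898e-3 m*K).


lam_max = b / T = 2.898e-3 / 39928 = 7.258e-08 m = 72.5806 nm

72.5806 nm


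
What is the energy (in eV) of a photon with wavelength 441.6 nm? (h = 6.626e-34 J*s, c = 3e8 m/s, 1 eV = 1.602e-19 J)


E = hc/lambda = 6.626e-34 * 3e8 / 4.416e-07 = 4.501e-19 J = 2.8098 eV

2.8098 eV


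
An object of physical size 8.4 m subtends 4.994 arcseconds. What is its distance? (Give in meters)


D = size / theta_rad, theta_rad = 4.994 * pi/(180*3600) = 2.421e-05, D = 346941.2039

346941.2039 m


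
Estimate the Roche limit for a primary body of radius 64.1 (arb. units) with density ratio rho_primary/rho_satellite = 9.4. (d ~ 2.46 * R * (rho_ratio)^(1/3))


d_Roche = 2.46 * 64.1 * 9.4^(1/3) = 332.7891

332.7891


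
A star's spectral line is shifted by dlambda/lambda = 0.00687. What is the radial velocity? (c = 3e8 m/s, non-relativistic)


v = (dlambda/lambda) * c = 0.00687 * 3e8 = 2.061e+06

2.061e+06 m/s


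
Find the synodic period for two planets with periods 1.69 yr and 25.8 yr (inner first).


1/P_syn = |1/P1 - 1/P2| = |1/1.69 - 1/25.8| => P_syn = 1.8085

1.8085 years


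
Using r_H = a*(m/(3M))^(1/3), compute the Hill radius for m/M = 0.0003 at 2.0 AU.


r_H = a * (m/3M)^(1/3) = 2.0 * (0.0003/3)^(1/3) = 0.0928

0.0928 AU


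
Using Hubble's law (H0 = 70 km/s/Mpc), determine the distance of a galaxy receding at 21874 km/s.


d = v / H0 = 21874 / 70 = 312.4857

312.4857 Mpc


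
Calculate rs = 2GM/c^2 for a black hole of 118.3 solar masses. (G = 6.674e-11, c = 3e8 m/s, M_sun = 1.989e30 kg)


M = 118.3 * 1.989e30 kg = 2.352987e+32 kg. rs = 2GM/c^2 = 2 * 6.674e-11 * 2.352987e+32 / (3e8)^2 = 348974.1164

348974.1164 m


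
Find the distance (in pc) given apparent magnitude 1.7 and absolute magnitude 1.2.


d = 10^((m - M + 5)/5) = 10^((1.7 - 1.2 + 5)/5) = 12.5893

12.5893 pc


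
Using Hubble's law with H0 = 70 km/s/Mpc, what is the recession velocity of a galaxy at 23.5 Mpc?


v = H0 * d = 70 * 23.5 = 1645.0

1645.0 km/s


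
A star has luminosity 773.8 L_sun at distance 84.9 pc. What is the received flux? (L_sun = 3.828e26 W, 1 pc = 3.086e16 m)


F = L / (4*pi*d^2) = 2.962e+29 / (4*pi*(2.620e+18)^2) = 3.434e-09

3.434e-09 W/m^2


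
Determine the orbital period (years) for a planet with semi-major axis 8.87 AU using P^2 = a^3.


P = a^(3/2) = 8.87^1.5 = 26.4171

26.4171 years


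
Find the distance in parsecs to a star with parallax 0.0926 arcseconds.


d = 1/p = 1/0.0926 = 10.7991

10.7991 pc


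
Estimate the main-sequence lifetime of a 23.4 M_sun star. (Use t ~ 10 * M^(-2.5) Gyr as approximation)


t = 10 * M^(-2.5) = 10 * 23.4^(-2.5) = 0.0038

0.0038 Gyr


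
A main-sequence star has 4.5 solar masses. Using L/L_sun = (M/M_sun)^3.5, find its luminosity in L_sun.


L/L_sun = (M/M_sun)^3.5 = 4.5^3.5 = 193.3053

193.3053 L_sun


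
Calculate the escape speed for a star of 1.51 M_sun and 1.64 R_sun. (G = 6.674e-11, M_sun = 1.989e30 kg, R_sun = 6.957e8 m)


M = 1.51 * 1.989e30 kg = 3.00339e+30 kg; R = 1.64 * 6.957e8 m = 1.140948e+09 m. v_esc = sqrt(2GM/R) = sqrt(2 * 6.674e-11 * 3.00339e+30 / 1.140948e+09) = 592762.9333

592762.9333 m/s


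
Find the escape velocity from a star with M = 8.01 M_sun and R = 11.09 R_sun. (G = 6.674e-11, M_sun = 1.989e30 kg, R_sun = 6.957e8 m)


M = 8.01 * 1.989e30 kg = 1.593189e+31 kg; R = 11.09 * 6.957e8 m = 7.715313e+09 m. v_esc = sqrt(2GM/R) = sqrt(2 * 6.674e-11 * 1.593189e+31 / 7.715313e+09) = 525006.8548

525006.8548 m/s


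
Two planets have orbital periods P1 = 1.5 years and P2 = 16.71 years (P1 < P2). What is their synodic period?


1/P_syn = |1/P1 - 1/P2| = |1/1.5 - 1/16.71| => P_syn = 1.6479

1.6479 years


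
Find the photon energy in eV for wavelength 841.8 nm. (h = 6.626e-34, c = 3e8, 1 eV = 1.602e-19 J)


E = hc/lambda = 6.626e-34 * 3e8 / 8.418e-07 = 2.361e-19 J = 1.474 eV

1.474 eV


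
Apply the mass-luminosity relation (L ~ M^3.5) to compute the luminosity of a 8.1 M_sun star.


L/L_sun = (M/M_sun)^3.5 = 8.1^3.5 = 1512.5076

1512.5076 L_sun


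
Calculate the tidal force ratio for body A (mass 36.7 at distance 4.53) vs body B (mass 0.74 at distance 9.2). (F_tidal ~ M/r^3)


Ratio = (M1/r1^3) / (M2/r2^3) = (36.7/4.53^3) / (0.74/9.2^3) = 415.4351

415.4351


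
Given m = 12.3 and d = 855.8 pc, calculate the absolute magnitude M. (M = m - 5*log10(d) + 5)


M = m - 5*log10(d) + 5 = 12.3 - 5*log10(855.8) + 5 = 2.6381

2.6381


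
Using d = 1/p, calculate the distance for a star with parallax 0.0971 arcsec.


d = 1/p = 1/0.0971 = 10.2987

10.2987 pc


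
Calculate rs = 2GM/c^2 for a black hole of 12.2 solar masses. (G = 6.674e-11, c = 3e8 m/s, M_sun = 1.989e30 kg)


M = 12.2 * 1.989e30 kg = 2.42658e+31 kg. rs = 2GM/c^2 = 2 * 6.674e-11 * 2.42658e+31 / (3e8)^2 = 35988.8776

35988.8776 m


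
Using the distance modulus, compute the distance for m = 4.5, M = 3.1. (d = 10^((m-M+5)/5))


d = 10^((m - M + 5)/5) = 10^((4.5 - 3.1 + 5)/5) = 19.0546

19.0546 pc


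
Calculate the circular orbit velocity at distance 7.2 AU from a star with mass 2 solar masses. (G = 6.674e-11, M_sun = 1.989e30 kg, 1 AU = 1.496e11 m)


v = sqrt(GM/r) = sqrt(6.674e-11 * 3.978e+30 / 1.077e+12) = 15699.7756

15699.7756 m/s


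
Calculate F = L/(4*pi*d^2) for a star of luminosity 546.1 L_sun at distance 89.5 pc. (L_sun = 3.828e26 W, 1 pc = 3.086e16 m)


F = L / (4*pi*d^2) = 2.090e+29 / (4*pi*(2.762e+18)^2) = 2.181e-09

2.181e-09 W/m^2


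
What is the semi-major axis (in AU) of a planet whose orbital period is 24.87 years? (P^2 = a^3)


a = P^(2/3) = 24.87^(2/3) = 8.5202

8.5202 AU


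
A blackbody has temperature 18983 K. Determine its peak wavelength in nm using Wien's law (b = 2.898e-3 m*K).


lam_max = b / T = 2.898e-3 / 18983 = 1.527e-07 m = 152.6629 nm

152.6629 nm


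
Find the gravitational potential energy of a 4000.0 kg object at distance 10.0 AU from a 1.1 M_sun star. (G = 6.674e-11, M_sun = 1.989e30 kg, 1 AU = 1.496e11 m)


M = 1.1 * 1.989e30 kg = 2.1879e+30 kg; r = 10.0 AU * 1.496e11 m/AU = 1.496e+12 m. U = -GM*m/r = -(6.674e-11 * 2.1879e+30 * 4000.0) / 1.496e+12 = -3.904e+11

-3.904e+11 J


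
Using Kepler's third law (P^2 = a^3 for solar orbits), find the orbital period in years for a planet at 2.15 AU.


P = a^(3/2) = 2.15^1.5 = 3.1525

3.1525 years


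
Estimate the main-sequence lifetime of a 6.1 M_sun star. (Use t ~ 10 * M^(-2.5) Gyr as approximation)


t = 10 * M^(-2.5) = 10 * 6.1^(-2.5) = 0.1088

0.1088 Gyr


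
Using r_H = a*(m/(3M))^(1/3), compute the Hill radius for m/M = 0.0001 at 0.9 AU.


r_H = a * (m/3M)^(1/3) = 0.9 * (0.0001/3)^(1/3) = 0.029

0.029 AU


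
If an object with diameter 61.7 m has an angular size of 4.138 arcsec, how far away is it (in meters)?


D = size / theta_rad, theta_rad = 4.138 * pi/(180*3600) = 2.006e-05, D = 3.076e+06

3.076e+06 m


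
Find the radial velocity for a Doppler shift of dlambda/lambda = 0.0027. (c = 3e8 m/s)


v = (dlambda/lambda) * c = 0.0027 * 3e8 = 810000.0

810000.0 m/s


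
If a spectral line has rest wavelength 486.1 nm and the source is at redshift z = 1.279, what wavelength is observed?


lam_obs = lam_emit * (1 + z) = 486.1 * (1 + 1.279) = 1107.8219

1107.8219 nm


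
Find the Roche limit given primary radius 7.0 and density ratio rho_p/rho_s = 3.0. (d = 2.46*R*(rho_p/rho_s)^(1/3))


d_Roche = 2.46 * 7.0 * 3.0^(1/3) = 24.8355

24.8355


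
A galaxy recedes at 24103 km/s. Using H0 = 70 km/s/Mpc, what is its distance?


d = v / H0 = 24103 / 70 = 344.3286

344.3286 Mpc


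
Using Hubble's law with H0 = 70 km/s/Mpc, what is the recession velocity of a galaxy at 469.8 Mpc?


v = H0 * d = 70 * 469.8 = 32886.0

32886.0 km/s


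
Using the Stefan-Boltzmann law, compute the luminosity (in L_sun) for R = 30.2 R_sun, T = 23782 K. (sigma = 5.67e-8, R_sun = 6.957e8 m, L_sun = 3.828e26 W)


R = 30.2 * 6.957e8 m = 2.101014e+10 m. L = 4*pi*R^2*sigma*T^4 = 4*pi*(2.101014e+10)^2 * 5.67e-8 * 23782^4 = 1.006107334e+32 W. L/L_sun = 1.006107334e+32 / 3.828e26 = 262828.4571

262828.4571 L_sun


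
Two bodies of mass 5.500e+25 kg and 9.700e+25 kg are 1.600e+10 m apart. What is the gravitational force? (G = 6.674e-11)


F = G*m1*m2/r^2 = 6.674e-11 * 5.500e+25 * 9.700e+25 / (1.600e+10)^2 = 6.674e-11 * 5.335e+51 / 2.560e+20 = 1.391e+21

1.391e+21 N


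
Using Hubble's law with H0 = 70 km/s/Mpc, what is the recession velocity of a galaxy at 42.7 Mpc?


v = H0 * d = 70 * 42.7 = 2989.0

2989.0 km/s


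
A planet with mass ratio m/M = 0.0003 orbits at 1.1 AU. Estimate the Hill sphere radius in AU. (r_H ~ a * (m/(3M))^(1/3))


r_H = a * (m/3M)^(1/3) = 1.1 * (0.0003/3)^(1/3) = 0.0511

0.0511 AU


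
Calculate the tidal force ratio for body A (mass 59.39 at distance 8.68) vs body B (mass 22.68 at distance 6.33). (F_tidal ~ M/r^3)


Ratio = (M1/r1^3) / (M2/r2^3) = (59.39/8.68^3) / (22.68/6.33^3) = 1.0156

1.0156


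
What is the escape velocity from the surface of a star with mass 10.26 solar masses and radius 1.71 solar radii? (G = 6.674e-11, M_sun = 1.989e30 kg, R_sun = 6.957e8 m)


M = 10.26 * 1.989e30 kg = 2.040714e+31 kg; R = 1.71 * 6.957e8 m = 1.189647e+09 m. v_esc = sqrt(2GM/R) = sqrt(2 * 6.674e-11 * 2.040714e+31 / 1.189647e+09) = 1.513e+06

1.513e+06 m/s


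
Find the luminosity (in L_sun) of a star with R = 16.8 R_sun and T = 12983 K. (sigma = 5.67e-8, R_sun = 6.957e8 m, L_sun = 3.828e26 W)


R = 16.8 * 6.957e8 m = 1.168776e+10 m. L = 4*pi*R^2*sigma*T^4 = 4*pi*(1.168776e+10)^2 * 5.67e-8 * 12983^4 = 2.765385755e+30 W. L/L_sun = 2.765385755e+30 / 3.828e26 = 7224.1007

7224.1007 L_sun


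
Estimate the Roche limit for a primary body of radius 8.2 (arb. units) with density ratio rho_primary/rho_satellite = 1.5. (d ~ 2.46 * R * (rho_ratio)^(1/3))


d_Roche = 2.46 * 8.2 * 1.5^(1/3) = 23.0912

23.0912


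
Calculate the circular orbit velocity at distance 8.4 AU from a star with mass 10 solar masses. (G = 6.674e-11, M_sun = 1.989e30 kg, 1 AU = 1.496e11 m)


v = sqrt(GM/r) = sqrt(6.674e-11 * 1.989e+31 / 1.257e+12) = 32501.6233

32501.6233 m/s


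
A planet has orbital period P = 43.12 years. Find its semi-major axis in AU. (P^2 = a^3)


a = P^(2/3) = 43.12^(2/3) = 12.2966

12.2966 AU


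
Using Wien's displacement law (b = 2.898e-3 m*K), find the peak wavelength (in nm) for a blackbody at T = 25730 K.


lam_max = b / T = 2.898e-3 / 25730 = 1.126e-07 m = 112.6312 nm

112.6312 nm


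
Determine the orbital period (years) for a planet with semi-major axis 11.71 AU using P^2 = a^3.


P = a^(3/2) = 11.71^1.5 = 40.0715

40.0715 years


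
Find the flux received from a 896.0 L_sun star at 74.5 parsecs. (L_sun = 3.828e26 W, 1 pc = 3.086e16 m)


F = L / (4*pi*d^2) = 3.430e+29 / (4*pi*(2.299e+18)^2) = 5.164e-09

5.164e-09 W/m^2


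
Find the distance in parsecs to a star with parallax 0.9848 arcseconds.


d = 1/p = 1/0.9848 = 1.0154

1.0154 pc


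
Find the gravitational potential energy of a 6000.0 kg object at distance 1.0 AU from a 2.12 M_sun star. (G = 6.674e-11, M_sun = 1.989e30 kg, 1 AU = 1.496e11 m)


M = 2.12 * 1.989e30 kg = 4.21668e+30 kg; r = 1.0 AU * 1.496e11 m/AU = 1.496e+11 m. U = -GM*m/r = -(6.674e-11 * 4.21668e+30 * 6000.0) / 1.496e+11 = -1.129e+13

-1.129e+13 J


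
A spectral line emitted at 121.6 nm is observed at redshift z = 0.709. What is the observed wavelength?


lam_obs = lam_emit * (1 + z) = 121.6 * (1 + 0.709) = 207.8144

207.8144 nm


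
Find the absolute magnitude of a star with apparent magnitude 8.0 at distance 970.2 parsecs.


M = m - 5*log10(d) + 5 = 8.0 - 5*log10(970.2) + 5 = -1.9343

-1.9343


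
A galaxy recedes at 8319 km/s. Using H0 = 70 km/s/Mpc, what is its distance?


d = v / H0 = 8319 / 70 = 118.8429

118.8429 Mpc


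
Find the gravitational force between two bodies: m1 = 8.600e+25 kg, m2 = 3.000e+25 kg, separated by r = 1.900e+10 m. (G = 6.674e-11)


F = G*m1*m2/r^2 = 6.674e-11 * 8.600e+25 * 3.000e+25 / (1.900e+10)^2 = 6.674e-11 * 2.580e+51 / 3.610e+20 = 4.770e+20

4.770e+20 N
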